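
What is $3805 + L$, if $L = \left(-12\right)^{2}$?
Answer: $3949$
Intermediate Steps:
$L = 144$
$3805 + L = 3805 + 144 = 3949$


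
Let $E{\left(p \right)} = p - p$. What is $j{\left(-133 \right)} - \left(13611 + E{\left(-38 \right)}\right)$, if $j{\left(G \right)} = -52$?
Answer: $-13663$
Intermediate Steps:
$E{\left(p \right)} = 0$
$j{\left(-133 \right)} - \left(13611 + E{\left(-38 \right)}\right) = -52 - \left(13611 + 0\right) = -52 - 13611 = -13663$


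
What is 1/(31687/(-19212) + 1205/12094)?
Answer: -116174964/180036059 ≈ -0.64529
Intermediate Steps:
1/(31687/(-19212) + 1205/12094) = 1/(31687*(-1/19212) + 1205*(1/12094)) = 1/(-31687/19212 + 1205/12094) = 1/(-180036059/116174964) = -116174964/180036059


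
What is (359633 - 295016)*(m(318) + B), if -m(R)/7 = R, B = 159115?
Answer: 10137696513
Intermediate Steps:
m(R) = -7*R
(359633 - 295016)*(m(318) + B) = (359633 - 295016)*(-7*318 + 159115) = 64617*(-2226 + 159115) = 64617*156889 = 10137696513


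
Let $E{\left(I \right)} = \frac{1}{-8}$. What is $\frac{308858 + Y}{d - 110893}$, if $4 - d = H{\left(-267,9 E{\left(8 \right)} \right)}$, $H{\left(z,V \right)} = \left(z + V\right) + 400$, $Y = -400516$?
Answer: $\frac{104752}{126881} \approx 0.82559$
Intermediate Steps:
$E{\left(I \right)} = - \frac{1}{8}$
$H{\left(z,V \right)} = 400 + V + z$ ($H{\left(z,V \right)} = \left(V + z\right) + 400 = 400 + V + z$)
$d = - \frac{1023}{8}$ ($d = 4 - \left(400 + 9 \left(- \frac{1}{8}\right) - 267\right) = 4 - \left(400 - \frac{9}{8} - 267\right) = 4 - \frac{1055}{8} = - \frac{1023}{8} \approx -127.88$)
$\frac{308858 + Y}{d - 110893} = \frac{308858 - 400516}{- \frac{1023}{8} - 110893} = - \frac{91658}{- \frac{888167}{8}} = \left(-91658\right) \left(- \frac{8}{888167}\right) = \frac{104752}{126881}$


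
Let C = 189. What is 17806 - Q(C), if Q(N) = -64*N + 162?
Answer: 29740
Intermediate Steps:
Q(N) = 162 - 64*N
17806 - Q(C) = 17806 - (162 - 64*189) = 17806 - (162 - 12096) = 17806 - 1*(-11934) = 17806 + 11934 = 29740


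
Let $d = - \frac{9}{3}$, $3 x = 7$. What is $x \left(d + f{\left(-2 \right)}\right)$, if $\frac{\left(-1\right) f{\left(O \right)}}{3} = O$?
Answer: $7$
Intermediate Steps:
$x = \frac{7}{3}$ ($x = \frac{1}{3} \cdot 7 = \frac{7}{3} \approx 2.3333$)
$f{\left(O \right)} = - 3 O$
$d = -3$ ($d = \left(-9\right) \frac{1}{3} = -3$)
$x \left(d + f{\left(-2 \right)}\right) = \frac{7 \left(-3 - -6\right)}{3} = \frac{7 \left(-3 + 6\right)}{3} = \frac{7}{3} \cdot 3 = 7$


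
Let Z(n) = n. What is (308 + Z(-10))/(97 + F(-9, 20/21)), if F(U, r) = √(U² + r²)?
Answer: 6373773/2056624 - 3129*√36121/2056624 ≈ 2.8100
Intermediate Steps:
(308 + Z(-10))/(97 + F(-9, 20/21)) = (308 - 10)/(97 + √((-9)² + (20/21)²)) = 298/(97 + √(81 + (20*(1/21))²)) = 298/(97 + √(81 + (20/21)²)) = 298/(97 + √(81 + 400/441)) = 298/(97 + √(36121/441)) = 298/(97 + √36121/21)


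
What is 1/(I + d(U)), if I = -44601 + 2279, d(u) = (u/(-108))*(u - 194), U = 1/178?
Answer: -3421872/144820432253 ≈ -2.3628e-5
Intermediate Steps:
U = 1/178 ≈ 0.0056180
d(u) = -u*(-194 + u)/108 (d(u) = (u*(-1/108))*(-194 + u) = (-u/108)*(-194 + u) = -u*(-194 + u)/108)
I = -42322
1/(I + d(U)) = 1/(-42322 + (1/108)*(1/178)*(194 - 1*1/178)) = 1/(-42322 + (1/108)*(1/178)*(194 - 1/178)) = 1/(-42322 + (1/108)*(1/178)*(34531/178)) = 1/(-42322 + 34531/3421872) = 1/(-144820432253/3421872) = -3421872/144820432253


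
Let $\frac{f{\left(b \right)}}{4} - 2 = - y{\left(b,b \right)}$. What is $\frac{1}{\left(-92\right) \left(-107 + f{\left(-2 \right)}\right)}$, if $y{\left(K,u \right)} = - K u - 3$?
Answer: $\frac{1}{6532} \approx 0.00015309$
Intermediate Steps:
$y{\left(K,u \right)} = -3 - K u$ ($y{\left(K,u \right)} = - K u - 3 = -3 - K u$)
$f{\left(b \right)} = 20 + 4 b^{2}$ ($f{\left(b \right)} = 8 + 4 \left(- (-3 - b b)\right) = 8 + 4 \left(- (-3 - b^{2})\right) = 8 + 4 \left(3 + b^{2}\right) = 8 + \left(12 + 4 b^{2}\right) = 20 + 4 b^{2}$)
$\frac{1}{\left(-92\right) \left(-107 + f{\left(-2 \right)}\right)} = \frac{1}{\left(-92\right) \left(-107 + \left(20 + 4 \left(-2\right)^{2}\right)\right)} = \frac{1}{\left(-92\right) \left(-107 + \left(20 + 4 \cdot 4\right)\right)} = \frac{1}{\left(-92\right) \left(-107 + \left(20 + 16\right)\right)} = \frac{1}{\left(-92\right) \left(-107 + 36\right)} = \frac{1}{\left(-92\right) \left(-71\right)} = \frac{1}{6532}$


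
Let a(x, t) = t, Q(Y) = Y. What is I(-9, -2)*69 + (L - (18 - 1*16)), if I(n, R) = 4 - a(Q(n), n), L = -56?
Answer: 839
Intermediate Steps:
I(n, R) = 4 - n
I(-9, -2)*69 + (L - (18 - 1*16)) = (4 - 1*(-9))*69 + (-56 - (18 - 1*16)) = (4 + 9)*69 + (-56 - (18 - 16)) = 13*69 + (-56 - 1*2) = 897 + (-56 - 2) = 897 - 58 = 839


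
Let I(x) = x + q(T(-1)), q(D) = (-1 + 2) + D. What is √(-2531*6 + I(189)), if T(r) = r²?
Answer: I*√14995 ≈ 122.45*I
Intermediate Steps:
q(D) = 1 + D
I(x) = 2 + x (I(x) = x + (1 + (-1)²) = x + (1 + 1) = x + 2 = 2 + x)
√(-2531*6 + I(189)) = √(-2531*6 + (2 + 189)) = √(-15186 + 191) = √(-14995) = I*√14995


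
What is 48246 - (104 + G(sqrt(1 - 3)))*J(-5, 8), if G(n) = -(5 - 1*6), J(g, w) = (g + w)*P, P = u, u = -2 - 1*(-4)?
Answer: 47616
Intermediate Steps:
u = 2 (u = -2 + 4 = 2)
P = 2
J(g, w) = 2*g + 2*w (J(g, w) = (g + w)*2 = 2*g + 2*w)
G(n) = 1 (G(n) = -(5 - 6) = -1*(-1) = 1)
48246 - (104 + G(sqrt(1 - 3)))*J(-5, 8) = 48246 - (104 + 1)*(2*(-5) + 2*8) = 48246 - 105*(-10 + 16) = 48246 - 105*6 = 48246 - 1*630 = 48246 - 630 = 47616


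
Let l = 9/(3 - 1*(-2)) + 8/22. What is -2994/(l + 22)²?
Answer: -3018950/588747 ≈ -5.1278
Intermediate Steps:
l = 119/55 (l = 9/(3 + 2) + 8*(1/22) = 9/5 + 4/11 = 119/55 ≈ 2.1636)
-2994/(l + 22)² = -2994/(119/55 + 22)² = -2994/((1329/55)²) = -2994/1766241/3025 = -2994*3025/1766241 = -3018950/588747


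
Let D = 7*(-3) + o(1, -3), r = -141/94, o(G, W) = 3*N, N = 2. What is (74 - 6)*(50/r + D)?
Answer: -9860/3 ≈ -3286.7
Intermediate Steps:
o(G, W) = 6 (o(G, W) = 3*2 = 6)
r = -3/2 (r = -141*1/94 = -3/2 ≈ -1.5000)
D = -15 (D = 7*(-3) + 6 = -21 + 6 = -15)
(74 - 6)*(50/r + D) = (74 - 6)*(50/(-3/2) - 15) = 68*(50*(-⅔) - 15) = 68*(-100/3 - 15) = 68*(-145/3) = -9860/3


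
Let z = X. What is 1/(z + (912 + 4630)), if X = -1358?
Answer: 1/4184 ≈ 0.00023901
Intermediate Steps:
z = -1358
1/(z + (912 + 4630)) = 1/(-1358 + (912 + 4630)) = 1/(-1358 + 5542) = 1/4184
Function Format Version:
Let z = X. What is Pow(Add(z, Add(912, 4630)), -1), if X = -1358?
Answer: Rational(1, 4184) ≈ 0.00023901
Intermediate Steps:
z = -1358
Pow(Add(z, Add(912, 4630)), -1) = Pow(Add(-1358, Add(912, 4630)), -1) = Pow(Add(-1358, 5542), -1) = Pow(4184, -1) = Rational(1, 4184)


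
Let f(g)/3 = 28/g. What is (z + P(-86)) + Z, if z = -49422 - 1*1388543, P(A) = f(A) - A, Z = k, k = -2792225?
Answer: -181894514/43 ≈ -4.2301e+6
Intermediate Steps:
Z = -2792225
f(g) = 84/g (f(g) = 3*(28/g) = 84/g)
P(A) = -A + 84/A (P(A) = 84/A - A = -A + 84/A)
z = -1437965 (z = -49422 - 1388543 = -1437965)
(z + P(-86)) + Z = (-1437965 + (-1*(-86) + 84/(-86))) - 2792225 = (-1437965 + (86 + 84*(-1/86))) - 2792225 = (-1437965 + (86 - 42/43)) - 2792225 = (-1437965 + 3656/43) - 2792225 = -61828839/43 - 2792225 = -181894514/43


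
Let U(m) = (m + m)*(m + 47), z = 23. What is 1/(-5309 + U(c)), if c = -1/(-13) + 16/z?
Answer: -89401/468030701 ≈ -0.00019102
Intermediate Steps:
c = 231/299 (c = -1/(-13) + 16/23 = -1*(-1/13) + 16*(1/23) = 1/13 + 16/23 = 231/299 ≈ 0.77258)
U(m) = 2*m*(47 + m) (U(m) = (2*m)*(47 + m) = 2*m*(47 + m))
1/(-5309 + U(c)) = 1/(-5309 + 2*(231/299)*(47 + 231/299)) = 1/(-5309 + 2*(231/299)*(14284/299)) = 1/(-5309 + 6599208/89401) = 1/(-468030701/89401) = -89401/468030701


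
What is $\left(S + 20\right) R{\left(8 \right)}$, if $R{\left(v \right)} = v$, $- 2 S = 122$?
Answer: $-328$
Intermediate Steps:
$S = -61$ ($S = \left(- \frac{1}{2}\right) 122 = -61$)
$\left(S + 20\right) R{\left(8 \right)} = \left(-61 + 20\right) 8 = \left(-41\right) 8 = -328$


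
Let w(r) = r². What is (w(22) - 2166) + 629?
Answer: -1053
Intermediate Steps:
(w(22) - 2166) + 629 = (22² - 2166) + 629 = (484 - 2166) + 629 = -1682 + 629 = -1053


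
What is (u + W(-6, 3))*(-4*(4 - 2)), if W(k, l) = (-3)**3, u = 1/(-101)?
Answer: 21824/101 ≈ 216.08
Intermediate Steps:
u = -1/101 ≈ -0.0099010
W(k, l) = -27
(u + W(-6, 3))*(-4*(4 - 2)) = (-1/101 - 27)*(-4*(4 - 2)) = -(-10912)*2/101 = -2728/101*(-8) = 21824/101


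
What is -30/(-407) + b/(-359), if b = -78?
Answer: 42516/146113 ≈ 0.29098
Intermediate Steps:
-30/(-407) + b/(-359) = -30/(-407) - 78/(-359) = -30*(-1/407) - 78*(-1/359) = 30/407 + 78/359 = 42516/146113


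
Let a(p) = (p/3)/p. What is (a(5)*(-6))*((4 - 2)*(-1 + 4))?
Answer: -12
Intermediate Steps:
a(p) = ⅓ (a(p) = (p*(⅓))/p = (p/3)/p = ⅓)
(a(5)*(-6))*((4 - 2)*(-1 + 4)) = ((⅓)*(-6))*((4 - 2)*(-1 + 4)) = -4*3 = -2*6 = -12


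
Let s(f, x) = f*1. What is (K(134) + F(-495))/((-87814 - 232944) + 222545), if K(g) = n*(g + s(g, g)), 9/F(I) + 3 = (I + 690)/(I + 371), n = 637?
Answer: -10754984/6187419 ≈ -1.7382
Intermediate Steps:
s(f, x) = f
F(I) = 9/(-3 + (690 + I)/(371 + I)) (F(I) = 9/(-3 + (I + 690)/(I + 371)) = 9/(-3 + (690 + I)/(371 + I)))
K(g) = 1274*g (K(g) = 637*(g + g) = 637*(2*g) = 1274*g)
(K(134) + F(-495))/((-87814 - 232944) + 222545) = (1274*134 + 9*(-371 - 1*(-495))/(423 + 2*(-495)))/((-87814 - 232944) + 222545) = (170716 + 9*(-371 + 495)/(423 - 990))/(-320758 + 222545) = (170716 + 9*124/(-567))/(-98213) = (170716 + 9*(-1/567)*124)*(-1/98213) = (170716 - 124/63)*(-1/98213) = (10754984/63)*(-1/98213) = -10754984/6187419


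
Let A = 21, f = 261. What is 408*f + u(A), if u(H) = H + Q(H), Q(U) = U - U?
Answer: 106509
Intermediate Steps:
Q(U) = 0
u(H) = H (u(H) = H + 0 = H)
408*f + u(A) = 408*261 + 21 = 106488 + 21 = 106509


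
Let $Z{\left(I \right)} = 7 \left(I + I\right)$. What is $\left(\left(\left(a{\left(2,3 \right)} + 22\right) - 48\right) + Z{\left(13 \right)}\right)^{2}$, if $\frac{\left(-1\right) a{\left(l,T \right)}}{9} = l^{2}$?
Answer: $14400$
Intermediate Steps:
$a{\left(l,T \right)} = - 9 l^{2}$
$Z{\left(I \right)} = 14 I$ ($Z{\left(I \right)} = 7 \cdot 2 I = 14 I$)
$\left(\left(\left(a{\left(2,3 \right)} + 22\right) - 48\right) + Z{\left(13 \right)}\right)^{2} = \left(\left(\left(- 9 \cdot 2^{2} + 22\right) - 48\right) + 14 \cdot 13\right)^{2} = \left(\left(\left(\left(-9\right) 4 + 22\right) - 48\right) + 182\right)^{2} = \left(\left(\left(-36 + 22\right) - 48\right) + 182\right)^{2} = \left(\left(-14 - 48\right) + 182\right)^{2} = \left(-62 + 182\right)^{2} = 120^{2} = 14400$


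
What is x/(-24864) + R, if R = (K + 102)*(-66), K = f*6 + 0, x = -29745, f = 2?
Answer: -62348997/8288 ≈ -7522.8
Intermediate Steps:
K = 12 (K = 2*6 + 0 = 12 + 0 = 12)
R = -7524 (R = (12 + 102)*(-66) = 114*(-66) = -7524)
x/(-24864) + R = -29745/(-24864) - 7524 = -29745*(-1/24864) - 7524 = 9915/8288 - 7524 = -62348997/8288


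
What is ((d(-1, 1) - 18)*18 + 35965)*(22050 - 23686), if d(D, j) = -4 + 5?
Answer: -58338124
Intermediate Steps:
d(D, j) = 1
((d(-1, 1) - 18)*18 + 35965)*(22050 - 23686) = ((1 - 18)*18 + 35965)*(22050 - 23686) = (-17*18 + 35965)*(-1636) = (-306 + 35965)*(-1636) = 35659*(-1636) = -58338124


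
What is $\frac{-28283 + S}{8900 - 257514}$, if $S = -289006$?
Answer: $\frac{317289}{248614} \approx 1.2762$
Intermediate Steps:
$\frac{-28283 + S}{8900 - 257514} = \frac{-28283 - 289006}{8900 - 257514} = - \frac{317289}{-248614} = \left(-317289\right) \left(- \frac{1}{248614}\right) = \frac{317289}{248614}$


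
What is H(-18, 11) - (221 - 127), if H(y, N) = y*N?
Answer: -292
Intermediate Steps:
H(y, N) = N*y
H(-18, 11) - (221 - 127) = 11*(-18) - (221 - 127) = -198 - 1*94 = -198 - 94 = -292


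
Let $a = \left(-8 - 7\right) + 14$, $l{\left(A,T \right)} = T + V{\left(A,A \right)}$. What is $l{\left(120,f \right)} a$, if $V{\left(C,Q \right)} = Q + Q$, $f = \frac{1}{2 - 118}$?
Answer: $- \frac{27839}{116} \approx -239.99$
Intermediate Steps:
$f = - \frac{1}{116}$ ($f = \frac{1}{-116} = - \frac{1}{116} \approx -0.0086207$)
$V{\left(C,Q \right)} = 2 Q$
$l{\left(A,T \right)} = T + 2 A$
$a = -1$ ($a = -15 + 14 = -1$)
$l{\left(120,f \right)} a = \left(- \frac{1}{116} + 2 \cdot 120\right) \left(-1\right) = \left(- \frac{1}{116} + 240\right) \left(-1\right) = \frac{27839}{116} \left(-1\right) = - \frac{27839}{116}$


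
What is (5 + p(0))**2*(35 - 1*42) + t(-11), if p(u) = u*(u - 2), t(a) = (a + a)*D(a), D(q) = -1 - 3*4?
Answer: 111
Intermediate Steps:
D(q) = -13 (D(q) = -1 - 12 = -13)
t(a) = -26*a (t(a) = (a + a)*(-13) = (2*a)*(-13) = -26*a)
p(u) = u*(-2 + u)
(5 + p(0))**2*(35 - 1*42) + t(-11) = (5 + 0*(-2 + 0))**2*(35 - 1*42) - 26*(-11) = (5 + 0*(-2))**2*(35 - 42) + 286 = (5 + 0)**2*(-7) + 286 = 5**2*(-7) + 286 = 25*(-7) + 286 = -175 + 286 = 111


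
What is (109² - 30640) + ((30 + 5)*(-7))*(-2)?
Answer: -18269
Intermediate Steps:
(109² - 30640) + ((30 + 5)*(-7))*(-2) = (11881 - 30640) + (35*(-7))*(-2) = -18759 - 245*(-2) = -18759 + 490 = -18269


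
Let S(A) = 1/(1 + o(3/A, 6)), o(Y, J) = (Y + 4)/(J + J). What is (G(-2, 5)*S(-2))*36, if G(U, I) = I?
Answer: 4320/29 ≈ 148.97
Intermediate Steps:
o(Y, J) = (4 + Y)/(2*J) (o(Y, J) = (4 + Y)/((2*J)) = (4 + Y)*(1/(2*J)) = (4 + Y)/(2*J))
S(A) = 1/(4/3 + 1/(4*A)) (S(A) = 1/(1 + (½)*(4 + 3/A)/6) = 1/(1 + (½)*(⅙)*(4 + 3/A)) = 1/(1 + (⅓ + 1/(4*A))) = 1/(4/3 + 1/(4*A)))
(G(-2, 5)*S(-2))*36 = (5*(12*(-2)/(3 + 16*(-2))))*36 = (5*(12*(-2)/(3 - 32)))*36 = (5*(12*(-2)/(-29)))*36 = (5*(12*(-2)*(-1/29)))*36 = (5*(24/29))*36 = (120/29)*36 = 4320/29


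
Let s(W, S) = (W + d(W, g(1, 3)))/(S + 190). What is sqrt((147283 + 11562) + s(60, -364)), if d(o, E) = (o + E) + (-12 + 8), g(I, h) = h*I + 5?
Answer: sqrt(1202292411)/87 ≈ 398.55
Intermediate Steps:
g(I, h) = 5 + I*h (g(I, h) = I*h + 5 = 5 + I*h)
d(o, E) = -4 + E + o (d(o, E) = (E + o) - 4 = -4 + E + o)
s(W, S) = (4 + 2*W)/(190 + S) (s(W, S) = (W + (-4 + (5 + 1*3) + W))/(S + 190) = (W + (-4 + (5 + 3) + W))/(190 + S) = (W + (-4 + 8 + W))/(190 + S) = (W + (4 + W))/(190 + S) = (4 + 2*W)/(190 + S))
sqrt((147283 + 11562) + s(60, -364)) = sqrt((147283 + 11562) + 2*(2 + 60)/(190 - 364)) = sqrt(158845 + 2*62/(-174)) = sqrt(158845 + 2*(-1/174)*62) = sqrt(158845 - 62/87) = sqrt(13819453/87) = sqrt(1202292411)/87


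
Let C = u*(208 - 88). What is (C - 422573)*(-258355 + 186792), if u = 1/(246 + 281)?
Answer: 15936783185113/527 ≈ 3.0241e+10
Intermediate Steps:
u = 1/527 ≈ 0.0018975
C = 120/527 (C = (208 - 88)/527 = (1/527)*120 = 120/527 ≈ 0.22770)
(C - 422573)*(-258355 + 186792) = (120/527 - 422573)*(-258355 + 186792) = -222695851/527*(-71563) = 15936783185113/527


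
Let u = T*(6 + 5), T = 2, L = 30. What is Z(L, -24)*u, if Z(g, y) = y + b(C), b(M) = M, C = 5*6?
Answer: 132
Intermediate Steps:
C = 30
u = 22 (u = 2*(6 + 5) = 2*11 = 22)
Z(g, y) = 30 + y (Z(g, y) = y + 30 = 30 + y)
Z(L, -24)*u = (30 - 24)*22 = 6*22 = 132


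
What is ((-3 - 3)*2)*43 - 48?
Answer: -564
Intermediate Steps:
((-3 - 3)*2)*43 - 48 = -6*2*43 - 48 = -12*43 - 48 = -516 - 48 = -564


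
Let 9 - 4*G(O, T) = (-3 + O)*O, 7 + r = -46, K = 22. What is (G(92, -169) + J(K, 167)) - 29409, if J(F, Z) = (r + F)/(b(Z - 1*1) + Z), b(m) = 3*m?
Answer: -83667099/2660 ≈ -31454.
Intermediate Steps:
r = -53 (r = -7 - 46 = -53)
G(O, T) = 9/4 - O*(-3 + O)/4 (G(O, T) = 9/4 - (-3 + O)*O/4 = 9/4 - O*(-3 + O)/4)
J(F, Z) = (-53 + F)/(-3 + 4*Z) (J(F, Z) = (-53 + F)/(3*(Z - 1*1) + Z) = (-53 + F)/(3*(Z - 1) + Z) = (-53 + F)/(3*(-1 + Z) + Z) = (-53 + F)/((-3 + 3*Z) + Z) = (-53 + F)/(-3 + 4*Z))
(G(92, -169) + J(K, 167)) - 29409 = ((9/4 - 1/4*92**2 + (3/4)*92) + (-53 + 22)/(-3 + 4*167)) - 29409 = ((9/4 - 1/4*8464 + 69) - 31/(-3 + 668)) - 29409 = ((9/4 - 2116 + 69) - 31/665) - 29409 = (-8179/4 + (1/665)*(-31)) - 29409 = (-8179/4 - 31/665) - 29409 = -5439159/2660 - 29409 = -83667099/2660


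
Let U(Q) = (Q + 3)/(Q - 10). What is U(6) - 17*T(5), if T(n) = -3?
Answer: 195/4 ≈ 48.750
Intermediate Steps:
U(Q) = (3 + Q)/(-10 + Q)
U(6) - 17*T(5) = (3 + 6)/(-10 + 6) - 17*(-3) = 9/(-4) + 51 = -¼*9 + 51 = -9/4 + 51 = 195/4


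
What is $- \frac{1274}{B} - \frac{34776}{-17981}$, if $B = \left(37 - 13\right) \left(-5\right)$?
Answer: $\frac{13540457}{1078860} \approx 12.551$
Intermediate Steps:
$B = -120$ ($B = 24 \left(-5\right) = -120$)
$- \frac{1274}{B} - \frac{34776}{-17981} = - \frac{1274}{-120} - \frac{34776}{-17981} = \left(-1274\right) \left(- \frac{1}{120}\right) - - \frac{34776}{17981} = \frac{637}{60} + \frac{34776}{17981} = \frac{13540457}{1078860}$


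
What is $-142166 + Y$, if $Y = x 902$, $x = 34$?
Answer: $-111498$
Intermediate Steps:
$Y = 30668$ ($Y = 34 \cdot 902 = 30668$)
$-142166 + Y = -142166 + 30668 = -111498$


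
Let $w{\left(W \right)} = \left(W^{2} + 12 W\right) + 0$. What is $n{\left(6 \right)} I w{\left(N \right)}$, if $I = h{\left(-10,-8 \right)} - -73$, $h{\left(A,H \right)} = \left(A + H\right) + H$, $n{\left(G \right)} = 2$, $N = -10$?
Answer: $-1880$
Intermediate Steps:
$w{\left(W \right)} = W^{2} + 12 W$
$h{\left(A,H \right)} = A + 2 H$
$I = 47$ ($I = \left(-10 + 2 \left(-8\right)\right) - -73 = \left(-10 - 16\right) + 73 = -26 + 73 = 47$)
$n{\left(6 \right)} I w{\left(N \right)} = 2 \cdot 47 \left(- 10 \left(12 - 10\right)\right) = 94 \left(\left(-10\right) 2\right) = 94 \left(-20\right) = -1880$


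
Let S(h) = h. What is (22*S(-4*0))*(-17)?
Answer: 0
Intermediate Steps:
(22*S(-4*0))*(-17) = (22*(-4*0))*(-17) = (22*0)*(-17) = 0*(-17) = 0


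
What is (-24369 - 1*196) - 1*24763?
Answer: -49328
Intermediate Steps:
(-24369 - 1*196) - 1*24763 = (-24369 - 196) - 24763 = -24565 - 24763 = -49328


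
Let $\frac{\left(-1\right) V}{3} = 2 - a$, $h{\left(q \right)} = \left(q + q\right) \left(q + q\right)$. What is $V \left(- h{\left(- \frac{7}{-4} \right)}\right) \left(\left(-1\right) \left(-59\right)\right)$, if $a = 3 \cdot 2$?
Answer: $-8673$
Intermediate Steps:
$h{\left(q \right)} = 4 q^{2}$ ($h{\left(q \right)} = 2 q 2 q = 4 q^{2}$)
$a = 6$
$V = 12$ ($V = - 3 \left(2 - 6\right) = \left(-3\right) \left(-4\right) = 12$)
$V \left(- h{\left(- \frac{7}{-4} \right)}\right) \left(\left(-1\right) \left(-59\right)\right) = 12 \left(- 4 \left(- \frac{7}{-4}\right)^{2}\right) \left(\left(-1\right) \left(-59\right)\right) = 12 \left(- 4 \left(\left(-7\right) \left(- \frac{1}{4}\right)\right)^{2}\right) 59 = 12 \left(- 4 \left(\frac{7}{4}\right)^{2}\right) 59 = 12 \left(- \frac{4 \cdot 49}{16}\right) 59 = 12 \left(\left(-1\right) \frac{49}{4}\right) 59 = 12 \left(- \frac{49}{4}\right) 59 = \left(-147\right) 59 = -8673$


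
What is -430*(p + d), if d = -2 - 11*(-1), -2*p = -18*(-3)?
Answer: 7740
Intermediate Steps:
p = -27 (p = -(-9)*(-3) = -½*54 = -27)
d = 9 (d = -2 + 11 = 9)
-430*(p + d) = -430*(-27 + 9) = -430*(-18) = 7740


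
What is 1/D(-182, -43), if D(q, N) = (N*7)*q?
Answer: 1/54782 ≈ 1.8254e-5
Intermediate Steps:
D(q, N) = 7*N*q (D(q, N) = (7*N)*q = 7*N*q)
1/D(-182, -43) = 1/(7*(-43)*(-182)) = 1/54782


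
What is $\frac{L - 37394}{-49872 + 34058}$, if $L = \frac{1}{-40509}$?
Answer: $\frac{1514793547}{640609326} \approx 2.3646$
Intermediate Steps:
$L = - \frac{1}{40509} \approx -2.4686 \cdot 10^{-5}$
$\frac{L - 37394}{-49872 + 34058} = \frac{- \frac{1}{40509} - 37394}{-49872 + 34058} = - \frac{1514793547}{40509 \left(-15814\right)} = \left(- \frac{1514793547}{40509}\right) \left(- \frac{1}{15814}\right) = \frac{1514793547}{640609326}$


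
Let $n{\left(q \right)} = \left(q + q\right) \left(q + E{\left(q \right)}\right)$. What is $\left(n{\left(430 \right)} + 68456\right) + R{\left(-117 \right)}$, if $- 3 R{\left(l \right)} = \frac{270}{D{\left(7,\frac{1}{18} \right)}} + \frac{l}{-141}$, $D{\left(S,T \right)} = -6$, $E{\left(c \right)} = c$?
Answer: $\frac{37979324}{47} \approx 8.0807 \cdot 10^{5}$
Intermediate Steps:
$n{\left(q \right)} = 4 q^{2}$ ($n{\left(q \right)} = \left(q + q\right) \left(q + q\right) = 2 q 2 q = 4 q^{2}$)
$R{\left(l \right)} = 15 + \frac{l}{423}$ ($R{\left(l \right)} = - \frac{\frac{270}{-6} + \frac{l}{-141}}{3} = - \frac{270 \left(- \frac{1}{6}\right) + l \left(- \frac{1}{141}\right)}{3} = - \frac{-45 - \frac{l}{141}}{3} = 15 + \frac{l}{423}$)
$\left(n{\left(430 \right)} + 68456\right) + R{\left(-117 \right)} = \left(4 \cdot 430^{2} + 68456\right) + \left(15 + \frac{1}{423} \left(-117\right)\right) = \left(4 \cdot 184900 + 68456\right) + \left(15 - \frac{13}{47}\right) = \left(739600 + 68456\right) + \frac{692}{47} = 808056 + \frac{692}{47} = \frac{37979324}{47}$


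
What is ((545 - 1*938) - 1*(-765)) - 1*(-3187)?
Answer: 3559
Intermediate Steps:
((545 - 1*938) - 1*(-765)) - 1*(-3187) = ((545 - 938) + 765) + 3187 = (-393 + 765) + 3187 = 372 + 3187 = 3559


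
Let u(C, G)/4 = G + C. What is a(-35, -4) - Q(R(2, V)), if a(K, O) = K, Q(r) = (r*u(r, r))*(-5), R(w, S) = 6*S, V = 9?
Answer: 116605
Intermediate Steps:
u(C, G) = 4*C + 4*G (u(C, G) = 4*(G + C) = 4*(C + G) = 4*C + 4*G)
Q(r) = -40*r² (Q(r) = (r*(4*r + 4*r))*(-5) = (r*(8*r))*(-5) = (8*r²)*(-5) = -40*r²)
a(-35, -4) - Q(R(2, V)) = -35 - (-40)*(6*9)² = -35 - (-40)*54² = -35 - (-40)*2916 = -35 - 1*(-116640) = -35 + 116640 = 116605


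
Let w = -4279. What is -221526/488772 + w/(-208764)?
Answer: -1226533291/2834388828 ≈ -0.43273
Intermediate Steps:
-221526/488772 + w/(-208764) = -221526/488772 - 4279/(-208764) = -221526*1/488772 - 4279*(-1/208764) = -12307/27154 + 4279/208764 = -1226533291/2834388828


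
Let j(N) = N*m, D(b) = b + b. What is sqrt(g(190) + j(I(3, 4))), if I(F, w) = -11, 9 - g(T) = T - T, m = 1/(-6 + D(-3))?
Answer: sqrt(357)/6 ≈ 3.1491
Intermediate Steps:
D(b) = 2*b
m = -1/12 (m = 1/(-6 + 2*(-3)) = 1/(-6 - 6) = 1/(-12) = -1/12 ≈ -0.083333)
g(T) = 9 (g(T) = 9 - (T - T) = 9 - 1*0 = 9 + 0 = 9)
j(N) = -N/12 (j(N) = N*(-1/12) = -N/12)
sqrt(g(190) + j(I(3, 4))) = sqrt(9 - 1/12*(-11)) = sqrt(9 + 11/12) = sqrt(119/12) = sqrt(357)/6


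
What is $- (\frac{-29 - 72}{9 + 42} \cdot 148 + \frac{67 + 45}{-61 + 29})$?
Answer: $\frac{30253}{102} \approx 296.6$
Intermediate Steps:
$- (\frac{-29 - 72}{9 + 42} \cdot 148 + \frac{67 + 45}{-61 + 29}) = - (- \frac{101}{51} \cdot 148 + \frac{112}{-32}) = - (\left(-101\right) \frac{1}{51} \cdot 148 + 112 \left(- \frac{1}{32}\right)) = - (\left(- \frac{101}{51}\right) 148 - \frac{7}{2}) = - (- \frac{14948}{51} - \frac{7}{2}) = \left(-1\right) \left(- \frac{30253}{102}\right) = \frac{30253}{102}$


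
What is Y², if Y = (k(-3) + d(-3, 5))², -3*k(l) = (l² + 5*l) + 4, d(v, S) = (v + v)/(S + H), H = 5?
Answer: 1/50625 ≈ 1.9753e-5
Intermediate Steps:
d(v, S) = 2*v/(5 + S) (d(v, S) = (v + v)/(S + 5) = (2*v)/(5 + S) = 2*v/(5 + S))
k(l) = -4/3 - 5*l/3 - l²/3 (k(l) = -((l² + 5*l) + 4)/3 = -(4 + l² + 5*l)/3 = -4/3 - 5*l/3 - l²/3)
Y = 1/225 (Y = ((-4/3 - 5/3*(-3) - ⅓*(-3)²) + 2*(-3)/(5 + 5))² = ((-4/3 + 5 - ⅓*9) + 2*(-3)/10)² = ((-4/3 + 5 - 3) + 2*(-3)*(⅒))² = (⅔ - ⅗)² = (1/15)² = 1/225 ≈ 0.0044444)
Y² = (1/225)² = 1/50625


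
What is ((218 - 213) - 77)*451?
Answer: -32472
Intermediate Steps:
((218 - 213) - 77)*451 = (5 - 77)*451 = -72*451 = -32472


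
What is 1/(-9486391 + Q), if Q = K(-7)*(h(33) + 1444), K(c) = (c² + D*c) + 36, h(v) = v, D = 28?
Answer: -1/9650338 ≈ -1.0362e-7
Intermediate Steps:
K(c) = 36 + c² + 28*c (K(c) = (c² + 28*c) + 36 = 36 + c² + 28*c)
Q = -163947 (Q = (36 + (-7)² + 28*(-7))*(33 + 1444) = (36 + 49 - 196)*1477 = -111*1477 = -163947)
1/(-9486391 + Q) = 1/(-9486391 - 163947) = 1/(-9650338) = -1/9650338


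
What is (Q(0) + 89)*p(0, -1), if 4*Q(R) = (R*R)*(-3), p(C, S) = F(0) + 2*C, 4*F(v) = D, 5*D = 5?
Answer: 89/4 ≈ 22.250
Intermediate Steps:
D = 1 (D = (⅕)*5 = 1)
F(v) = ¼ (F(v) = (¼)*1 = ¼)
p(C, S) = ¼ + 2*C
Q(R) = -3*R²/4 (Q(R) = ((R*R)*(-3))/4 = (R²*(-3))/4 = (-3*R²)/4 = -3*R²/4)
(Q(0) + 89)*p(0, -1) = (-¾*0² + 89)*(¼ + 2*0) = (-¾*0 + 89)*(¼ + 0) = (0 + 89)*(¼) = 89*(¼) = 89/4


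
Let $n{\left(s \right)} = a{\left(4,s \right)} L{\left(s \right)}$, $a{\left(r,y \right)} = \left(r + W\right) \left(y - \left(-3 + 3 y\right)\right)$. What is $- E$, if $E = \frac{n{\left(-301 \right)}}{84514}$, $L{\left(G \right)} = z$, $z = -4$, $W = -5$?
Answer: $- \frac{1210}{42257} \approx -0.028634$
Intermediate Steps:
$L{\left(G \right)} = -4$
$a{\left(r,y \right)} = \left(-5 + r\right) \left(3 - 2 y\right)$ ($a{\left(r,y \right)} = \left(r - 5\right) \left(y - \left(-3 + 3 y\right)\right) = \left(-5 + r\right) \left(y - \left(-3 + 3 y\right)\right) = \left(-5 + r\right) \left(3 - 2 y\right)$)
$n{\left(s \right)} = 12 - 8 s$ ($n{\left(s \right)} = \left(-15 + 3 \cdot 4 + 10 s - 8 s\right) \left(-4\right) = \left(-15 + 12 + 10 s - 8 s\right) \left(-4\right) = \left(-3 + 2 s\right) \left(-4\right) = 12 - 8 s$)
$E = \frac{1210}{42257}$ ($E = \frac{12 - -2408}{84514} = \left(12 + 2408\right) \frac{1}{84514} = 2420 \cdot \frac{1}{84514} = \frac{1210}{42257} \approx 0.028634$)
$- E = \left(-1\right) \frac{1210}{42257} = - \frac{1210}{42257}$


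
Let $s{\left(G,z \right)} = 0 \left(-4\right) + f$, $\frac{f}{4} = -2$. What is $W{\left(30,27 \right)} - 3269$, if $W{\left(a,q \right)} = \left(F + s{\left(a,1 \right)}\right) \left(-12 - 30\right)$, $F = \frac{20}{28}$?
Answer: $-2963$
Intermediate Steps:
$f = -8$ ($f = 4 \left(-2\right) = -8$)
$F = \frac{5}{7}$ ($F = 20 \cdot \frac{1}{28} = \frac{5}{7} \approx 0.71429$)
$s{\left(G,z \right)} = -8$ ($s{\left(G,z \right)} = 0 \left(-4\right) - 8 = 0 - 8 = -8$)
$W{\left(a,q \right)} = 306$ ($W{\left(a,q \right)} = \left(\frac{5}{7} - 8\right) \left(-12 - 30\right) = \left(- \frac{51}{7}\right) \left(-42\right) = 306$)
$W{\left(30,27 \right)} - 3269 = 306 - 3269 = -2963$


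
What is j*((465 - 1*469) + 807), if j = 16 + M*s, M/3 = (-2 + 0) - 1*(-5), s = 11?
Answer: 92345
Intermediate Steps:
M = 9 (M = 3*((-2 + 0) - 1*(-5)) = 3*(-2 + 5) = 3*3 = 9)
j = 115 (j = 16 + 9*11 = 16 + 99 = 115)
j*((465 - 1*469) + 807) = 115*((465 - 1*469) + 807) = 115*((465 - 469) + 807) = 115*(-4 + 807) = 115*803 = 92345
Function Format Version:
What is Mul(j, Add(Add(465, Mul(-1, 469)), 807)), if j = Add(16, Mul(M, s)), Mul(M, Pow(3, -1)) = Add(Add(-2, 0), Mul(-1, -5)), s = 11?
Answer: 92345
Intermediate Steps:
M = 9 (M = Mul(3, Add(Add(-2, 0), Mul(-1, -5))) = Mul(3, Add(-2, 5)) = Mul(3, 3) = 9)
j = 115 (j = Add(16, Mul(9, 11)) = Add(16, 99) = 115)
Mul(j, Add(Add(465, Mul(-1, 469)), 807)) = Mul(115, Add(Add(465, Mul(-1, 469)), 807)) = Mul(115, Add(Add(465, -469), 807)) = Mul(115, Add(-4, 807)) = Mul(115, 803) = 92345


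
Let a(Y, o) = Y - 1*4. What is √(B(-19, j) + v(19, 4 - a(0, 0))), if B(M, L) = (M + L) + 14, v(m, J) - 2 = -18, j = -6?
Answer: 3*I*√3 ≈ 5.1962*I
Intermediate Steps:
a(Y, o) = -4 + Y (a(Y, o) = Y - 4 = -4 + Y)
v(m, J) = -16 (v(m, J) = 2 - 18 = -16)
B(M, L) = 14 + L + M (B(M, L) = (L + M) + 14 = 14 + L + M)
√(B(-19, j) + v(19, 4 - a(0, 0))) = √((14 - 6 - 19) - 16) = √(-11 - 16) = √(-27) = 3*I*√3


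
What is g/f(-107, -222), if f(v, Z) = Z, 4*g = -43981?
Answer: 43981/888 ≈ 49.528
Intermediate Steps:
g = -43981/4 (g = (1/4)*(-43981) = -43981/4 ≈ -10995.)
g/f(-107, -222) = -43981/4/(-222) = -43981/4*(-1/222) = 43981/888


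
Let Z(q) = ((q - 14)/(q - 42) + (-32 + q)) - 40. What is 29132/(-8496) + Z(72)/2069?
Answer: -75322103/21972780 ≈ -3.4280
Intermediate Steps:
Z(q) = -72 + q + (-14 + q)/(-42 + q) (Z(q) = ((-14 + q)/(-42 + q) + (-32 + q)) - 40 = (-32 + q + (-14 + q)/(-42 + q)) - 40 = -72 + q + (-14 + q)/(-42 + q))
29132/(-8496) + Z(72)/2069 = 29132/(-8496) + ((3010 + 72² - 113*72)/(-42 + 72))/2069 = 29132*(-1/8496) + ((3010 + 5184 - 8136)/30)*(1/2069) = -7283/2124 + ((1/30)*58)*(1/2069) = -7283/2124 + (29/15)*(1/2069) = -7283/2124 + 29/31035 = -75322103/21972780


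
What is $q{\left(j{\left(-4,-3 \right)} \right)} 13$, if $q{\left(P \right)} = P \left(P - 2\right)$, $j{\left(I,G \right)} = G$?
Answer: $195$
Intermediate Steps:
$q{\left(P \right)} = P \left(-2 + P\right)$
$q{\left(j{\left(-4,-3 \right)} \right)} 13 = - 3 \left(-2 - 3\right) 13 = \left(-3\right) \left(-5\right) 13 = 15 \cdot 13 = 195$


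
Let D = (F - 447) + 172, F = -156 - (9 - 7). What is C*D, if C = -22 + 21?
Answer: 433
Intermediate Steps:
F = -158 (F = -156 - 2 = -158)
D = -433 (D = (-158 - 447) + 172 = -605 + 172 = -433)
C = -1
C*D = -1*(-433) = 433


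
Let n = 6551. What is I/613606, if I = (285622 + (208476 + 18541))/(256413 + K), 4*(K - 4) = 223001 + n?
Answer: 512639/192552630830 ≈ 2.6623e-6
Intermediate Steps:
K = 57392 (K = 4 + (223001 + 6551)/4 = 4 + (1/4)*229552 = 4 + 57388 = 57392)
I = 512639/313805 (I = (285622 + (208476 + 18541))/(256413 + 57392) = (285622 + 227017)/313805 = 512639*(1/313805) = 512639/313805 ≈ 1.6336)
I/613606 = (512639/313805)/613606 = (512639/313805)*(1/613606) = 512639/192552630830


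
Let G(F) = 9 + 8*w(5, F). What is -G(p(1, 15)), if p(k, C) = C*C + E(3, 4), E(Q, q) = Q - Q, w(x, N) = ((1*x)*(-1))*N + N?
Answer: 7191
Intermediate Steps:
w(x, N) = N - N*x (w(x, N) = (x*(-1))*N + N = (-x)*N + N = -N*x + N = N - N*x)
E(Q, q) = 0
p(k, C) = C² (p(k, C) = C*C + 0 = C² + 0 = C²)
G(F) = 9 - 32*F (G(F) = 9 + 8*(F*(1 - 1*5)) = 9 + 8*(F*(1 - 5)) = 9 + 8*(F*(-4)) = 9 + 8*(-4*F) = 9 - 32*F)
-G(p(1, 15)) = -(9 - 32*15²) = -(9 - 32*225) = -(9 - 7200) = -1*(-7191) = 7191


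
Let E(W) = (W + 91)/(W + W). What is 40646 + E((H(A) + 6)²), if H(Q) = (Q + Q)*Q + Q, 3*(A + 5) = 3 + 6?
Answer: 11706283/288 ≈ 40647.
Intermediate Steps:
A = -2 (A = -5 + (3 + 6)/3 = -5 + (⅓)*9 = -5 + 3 = -2)
H(Q) = Q + 2*Q² (H(Q) = (2*Q)*Q + Q = 2*Q² + Q = Q + 2*Q²)
E(W) = (91 + W)/(2*W) (E(W) = (91 + W)/((2*W)) = (91 + W)*(1/(2*W)) = (91 + W)/(2*W))
40646 + E((H(A) + 6)²) = 40646 + (91 + (-2*(1 + 2*(-2)) + 6)²)/(2*((-2*(1 + 2*(-2)) + 6)²)) = 40646 + (91 + (-2*(1 - 4) + 6)²)/(2*((-2*(1 - 4) + 6)²)) = 40646 + (91 + (-2*(-3) + 6)²)/(2*((-2*(-3) + 6)²)) = 40646 + (91 + (6 + 6)²)/(2*((6 + 6)²)) = 40646 + (91 + 12²)/(2*(12²)) = 40646 + (½)*(91 + 144)/144 = 40646 + (½)*(1/144)*235 = 40646 + 235/288 = 11706283/288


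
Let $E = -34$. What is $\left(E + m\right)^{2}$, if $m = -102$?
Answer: $18496$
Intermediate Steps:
$\left(E + m\right)^{2} = \left(-34 - 102\right)^{2} = \left(-136\right)^{2} = 18496$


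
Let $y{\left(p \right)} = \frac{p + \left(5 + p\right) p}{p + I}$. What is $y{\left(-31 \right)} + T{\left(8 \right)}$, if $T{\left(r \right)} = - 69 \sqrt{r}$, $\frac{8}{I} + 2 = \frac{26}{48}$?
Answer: $- \frac{27125}{1277} - 138 \sqrt{2} \approx -216.4$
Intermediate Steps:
$I = - \frac{192}{35}$ ($I = \frac{8}{-2 + \frac{26}{48}} = \frac{8}{-2 + 26 \cdot \frac{1}{48}} = \frac{8}{-2 + \frac{13}{24}} = \frac{8}{- \frac{35}{24}} = 8 \left(- \frac{24}{35}\right) = - \frac{192}{35} \approx -5.4857$)
$y{\left(p \right)} = \frac{p + p \left(5 + p\right)}{- \frac{192}{35} + p}$ ($y{\left(p \right)} = \frac{p + \left(5 + p\right) p}{p - \frac{192}{35}} = \frac{p + p \left(5 + p\right)}{- \frac{192}{35} + p}$)
$y{\left(-31 \right)} + T{\left(8 \right)} = 35 \left(-31\right) \frac{1}{-192 + 35 \left(-31\right)} \left(6 - 31\right) - 69 \sqrt{8} = 35 \left(-31\right) \frac{1}{-192 - 1085} \left(-25\right) - 69 \cdot 2 \sqrt{2} = 35 \left(-31\right) \frac{1}{-1277} \left(-25\right) - 138 \sqrt{2} = 35 \left(-31\right) \left(- \frac{1}{1277}\right) \left(-25\right) - 138 \sqrt{2} = - \frac{27125}{1277} - 138 \sqrt{2}$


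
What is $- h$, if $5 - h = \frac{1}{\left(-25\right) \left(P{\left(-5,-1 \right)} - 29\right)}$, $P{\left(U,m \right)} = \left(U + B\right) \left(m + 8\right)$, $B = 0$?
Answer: $- \frac{7999}{1600} \approx -4.9994$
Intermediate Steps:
$P{\left(U,m \right)} = U \left(8 + m\right)$ ($P{\left(U,m \right)} = \left(U + 0\right) \left(m + 8\right) = U \left(8 + m\right)$)
$h = \frac{7999}{1600}$ ($h = 5 - \frac{1}{\left(-25\right) \left(- 5 \left(8 - 1\right) - 29\right)} = 5 - \frac{1}{\left(-25\right) \left(\left(-5\right) 7 - 29\right)} = 5 - \frac{1}{\left(-25\right) \left(-35 - 29\right)} = 5 - \frac{1}{\left(-25\right) \left(-64\right)} = 5 - \frac{1}{1600} = \frac{7999}{1600} \approx 4.9994$)
$- h = \left(-1\right) \frac{7999}{1600} = - \frac{7999}{1600}$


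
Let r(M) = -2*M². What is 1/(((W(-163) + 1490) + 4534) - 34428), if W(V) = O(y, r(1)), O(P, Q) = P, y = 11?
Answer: -1/28393 ≈ -3.5220e-5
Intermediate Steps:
W(V) = 11
1/(((W(-163) + 1490) + 4534) - 34428) = 1/(((11 + 1490) + 4534) - 34428) = 1/((1501 + 4534) - 34428) = 1/(6035 - 34428) = 1/(-28393) = -1/28393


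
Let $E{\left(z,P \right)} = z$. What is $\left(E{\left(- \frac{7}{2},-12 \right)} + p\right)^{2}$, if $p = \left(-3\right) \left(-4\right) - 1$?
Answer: $\frac{225}{4} \approx 56.25$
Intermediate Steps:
$p = 11$ ($p = 12 - 1 = 11$)
$\left(E{\left(- \frac{7}{2},-12 \right)} + p\right)^{2} = \left(- \frac{7}{2} + 11\right)^{2} = \left(\frac{15}{2}\right)^{2} = \frac{225}{4}$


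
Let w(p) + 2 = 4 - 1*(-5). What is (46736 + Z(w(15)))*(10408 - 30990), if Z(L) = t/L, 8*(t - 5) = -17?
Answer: -26934006549/28 ≈ -9.6193e+8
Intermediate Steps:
t = 23/8 (t = 5 + (⅛)*(-17) = 5 - 17/8 = 23/8 ≈ 2.8750)
w(p) = 7 (w(p) = -2 + (4 - 1*(-5)) = -2 + (4 + 5) = -2 + 9 = 7)
Z(L) = 23/(8*L)
(46736 + Z(w(15)))*(10408 - 30990) = (46736 + (23/8)/7)*(10408 - 30990) = (46736 + (23/8)*(⅐))*(-20582) = (46736 + 23/56)*(-20582) = (2617239/56)*(-20582) = -26934006549/28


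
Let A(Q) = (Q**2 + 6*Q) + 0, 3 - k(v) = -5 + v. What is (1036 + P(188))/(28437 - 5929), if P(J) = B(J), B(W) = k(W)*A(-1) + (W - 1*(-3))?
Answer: 2127/22508 ≈ 0.094500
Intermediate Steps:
k(v) = 8 - v (k(v) = 3 - (-5 + v) = 3 + (5 - v) = 8 - v)
A(Q) = Q**2 + 6*Q
B(W) = -37 + 6*W (B(W) = (8 - W)*(-(6 - 1)) + (W - 1*(-3)) = (8 - W)*(-1*5) + (W + 3) = (8 - W)*(-5) + (3 + W) = (-40 + 5*W) + (3 + W) = -37 + 6*W)
P(J) = -37 + 6*J
(1036 + P(188))/(28437 - 5929) = (1036 + (-37 + 6*188))/(28437 - 5929) = (1036 + (-37 + 1128))/22508 = (1036 + 1091)*(1/22508) = 2127*(1/22508) = 2127/22508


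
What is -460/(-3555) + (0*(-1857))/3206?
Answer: 92/711 ≈ 0.12940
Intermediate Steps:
-460/(-3555) + (0*(-1857))/3206 = -460*(-1/3555) + 0*(1/3206) = 92/711 + 0 = 92/711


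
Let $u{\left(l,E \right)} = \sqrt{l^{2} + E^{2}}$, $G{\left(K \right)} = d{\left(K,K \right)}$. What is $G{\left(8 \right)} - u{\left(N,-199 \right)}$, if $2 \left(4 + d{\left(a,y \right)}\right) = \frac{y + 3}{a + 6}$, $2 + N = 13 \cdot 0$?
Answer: $- \frac{101}{28} - 89 \sqrt{5} \approx -202.62$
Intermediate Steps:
$N = -2$ ($N = -2 + 13 \cdot 0 = -2 + 0 = -2$)
$d{\left(a,y \right)} = -4 + \frac{3 + y}{2 \left(6 + a\right)}$ ($d{\left(a,y \right)} = -4 + \frac{\left(y + 3\right) \frac{1}{a + 6}}{2} = -4 + \frac{\left(3 + y\right) \frac{1}{6 + a}}{2} = -4 + \frac{\frac{1}{6 + a} \left(3 + y\right)}{2} = -4 + \frac{3 + y}{2 \left(6 + a\right)}$)
$G{\left(K \right)} = \frac{-45 - 7 K}{2 \left(6 + K\right)}$ ($G{\left(K \right)} = \frac{-45 + K - 8 K}{2 \left(6 + K\right)} = \frac{-45 - 7 K}{2 \left(6 + K\right)}$)
$u{\left(l,E \right)} = \sqrt{E^{2} + l^{2}}$
$G{\left(8 \right)} - u{\left(N,-199 \right)} = \frac{-45 - 56}{2 \left(6 + 8\right)} - \sqrt{\left(-199\right)^{2} + \left(-2\right)^{2}} = \frac{-45 - 56}{2 \cdot 14} - \sqrt{39601 + 4} = \frac{1}{2} \cdot \frac{1}{14} \left(-101\right) - \sqrt{39605} = - \frac{101}{28} - 89 \sqrt{5}$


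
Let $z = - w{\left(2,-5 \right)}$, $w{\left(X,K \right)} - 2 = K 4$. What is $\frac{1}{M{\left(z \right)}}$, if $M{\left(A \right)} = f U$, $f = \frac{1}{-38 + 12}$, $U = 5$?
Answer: $- \frac{26}{5} \approx -5.2$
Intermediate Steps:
$w{\left(X,K \right)} = 2 + 4 K$ ($w{\left(X,K \right)} = 2 + K 4 = 2 + 4 K$)
$z = 18$ ($z = - (2 + 4 \left(-5\right)) = - (2 - 20) = \left(-1\right) \left(-18\right) = 18$)
$f = - \frac{1}{26}$ ($f = \frac{1}{-26} = - \frac{1}{26} \approx -0.038462$)
$M{\left(A \right)} = - \frac{5}{26}$ ($M{\left(A \right)} = \left(- \frac{1}{26}\right) 5 = - \frac{5}{26}$)
$\frac{1}{M{\left(z \right)}} = \frac{1}{- \frac{5}{26}} = - \frac{26}{5}$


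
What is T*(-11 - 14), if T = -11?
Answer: 275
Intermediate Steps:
T*(-11 - 14) = -11*(-11 - 14) = -11*(-25) = 275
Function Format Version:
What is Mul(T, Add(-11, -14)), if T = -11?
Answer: 275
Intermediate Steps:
Mul(T, Add(-11, -14)) = Mul(-11, Add(-11, -14)) = Mul(-11, -25) = 275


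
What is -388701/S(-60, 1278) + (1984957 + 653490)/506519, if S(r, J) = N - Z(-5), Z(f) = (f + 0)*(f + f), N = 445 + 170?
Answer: -195393719264/286183235 ≈ -682.76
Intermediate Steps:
N = 615
Z(f) = 2*f² (Z(f) = f*(2*f) = 2*f²)
S(r, J) = 565 (S(r, J) = 615 - 2*(-5)² = 615 - 2*25 = 615 - 1*50 = 615 - 50 = 565)
-388701/S(-60, 1278) + (1984957 + 653490)/506519 = -388701/565 + (1984957 + 653490)/506519 = -388701*1/565 + 2638447*(1/506519) = -388701/565 + 2638447/506519 = -195393719264/286183235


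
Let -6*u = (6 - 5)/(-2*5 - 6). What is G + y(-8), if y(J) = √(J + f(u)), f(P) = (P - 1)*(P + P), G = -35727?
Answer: -35727 + I*√73918/96 ≈ -35727.0 + 2.8321*I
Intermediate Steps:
u = 1/96 (u = -(6 - 5)/(6*(-2*5 - 6)) = -1/(6*(-10 - 6)) = -1/(6*(-16)) = -(-1)/(6*16) = -⅙*(-1/16) = 1/96 ≈ 0.010417)
f(P) = 2*P*(-1 + P) (f(P) = (-1 + P)*(2*P) = 2*P*(-1 + P))
y(J) = √(-95/4608 + J) (y(J) = √(J + 2*(1/96)*(-1 + 1/96)) = √(J + 2*(1/96)*(-95/96)) = √(J - 95/4608) = √(-95/4608 + J))
G + y(-8) = -35727 + √(-190 + 9216*(-8))/96 = -35727 + √(-190 - 73728)/96 = -35727 + √(-73918)/96 = -35727 + (I*√73918)/96 = -35727 + I*√73918/96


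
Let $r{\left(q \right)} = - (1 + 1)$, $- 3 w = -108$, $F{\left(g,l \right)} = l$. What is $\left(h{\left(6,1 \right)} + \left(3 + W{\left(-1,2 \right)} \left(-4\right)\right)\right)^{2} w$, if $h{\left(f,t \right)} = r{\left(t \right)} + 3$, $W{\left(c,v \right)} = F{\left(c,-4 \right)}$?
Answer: $14400$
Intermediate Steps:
$W{\left(c,v \right)} = -4$
$w = 36$ ($w = \left(- \frac{1}{3}\right) \left(-108\right) = 36$)
$r{\left(q \right)} = -2$ ($r{\left(q \right)} = \left(-1\right) 2 = -2$)
$h{\left(f,t \right)} = 1$ ($h{\left(f,t \right)} = -2 + 3 = 1$)
$\left(h{\left(6,1 \right)} + \left(3 + W{\left(-1,2 \right)} \left(-4\right)\right)\right)^{2} w = \left(1 + \left(3 - -16\right)\right)^{2} \cdot 36 = \left(1 + \left(3 + 16\right)\right)^{2} \cdot 36 = \left(1 + 19\right)^{2} \cdot 36 = 20^{2} \cdot 36 = 400 \cdot 36 = 14400$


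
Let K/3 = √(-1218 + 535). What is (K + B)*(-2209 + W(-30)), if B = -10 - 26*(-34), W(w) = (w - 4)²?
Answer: -920322 - 3159*I*√683 ≈ -9.2032e+5 - 82558.0*I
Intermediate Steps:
W(w) = (-4 + w)²
K = 3*I*√683 (K = 3*√(-1218 + 535) = 3*√(-683) = 3*(I*√683) = 3*I*√683 ≈ 78.403*I)
B = 874 (B = -10 + 884 = 874)
(K + B)*(-2209 + W(-30)) = (3*I*√683 + 874)*(-2209 + (-4 - 30)²) = (874 + 3*I*√683)*(-2209 + (-34)²) = (874 + 3*I*√683)*(-2209 + 1156) = (874 + 3*I*√683)*(-1053) = -920322 - 3159*I*√683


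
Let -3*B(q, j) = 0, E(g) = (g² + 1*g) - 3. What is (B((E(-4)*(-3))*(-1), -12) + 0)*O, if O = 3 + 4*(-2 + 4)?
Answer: 0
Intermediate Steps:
E(g) = -3 + g + g² (E(g) = (g² + g) - 3 = (g + g²) - 3 = -3 + g + g²)
O = 11 (O = 3 + 4*2 = 3 + 8 = 11)
B(q, j) = 0 (B(q, j) = -⅓*0 = 0)
(B((E(-4)*(-3))*(-1), -12) + 0)*O = (0 + 0)*11 = 0*11 = 0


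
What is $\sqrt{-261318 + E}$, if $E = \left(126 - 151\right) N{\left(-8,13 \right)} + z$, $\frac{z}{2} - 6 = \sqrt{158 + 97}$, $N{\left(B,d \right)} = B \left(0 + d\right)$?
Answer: $\sqrt{-258706 + 2 \sqrt{255}} \approx 508.6 i$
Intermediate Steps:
$N{\left(B,d \right)} = B d$
$z = 12 + 2 \sqrt{255}$ ($z = 12 + 2 \sqrt{158 + 97} = 12 + 2 \sqrt{255} \approx 43.937$)
$E = 2612 + 2 \sqrt{255}$ ($E = \left(126 - 151\right) \left(\left(-8\right) 13\right) + \left(12 + 2 \sqrt{255}\right) = \left(-25\right) \left(-104\right) + \left(12 + 2 \sqrt{255}\right) = 2600 + \left(12 + 2 \sqrt{255}\right) = 2612 + 2 \sqrt{255} \approx 2643.9$)
$\sqrt{-261318 + E} = \sqrt{-261318 + \left(2612 + 2 \sqrt{255}\right)} = \sqrt{-258706 + 2 \sqrt{255}}$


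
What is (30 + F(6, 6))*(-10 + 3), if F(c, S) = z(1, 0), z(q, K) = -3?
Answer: -189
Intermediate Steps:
F(c, S) = -3
(30 + F(6, 6))*(-10 + 3) = (30 - 3)*(-10 + 3) = 27*(-7) = -189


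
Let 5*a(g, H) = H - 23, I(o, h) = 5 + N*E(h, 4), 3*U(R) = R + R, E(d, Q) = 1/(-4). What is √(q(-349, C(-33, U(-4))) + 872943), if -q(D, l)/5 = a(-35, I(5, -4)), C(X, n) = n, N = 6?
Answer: 5*√139674/2 ≈ 934.32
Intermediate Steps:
E(d, Q) = -¼
U(R) = 2*R/3 (U(R) = (R + R)/3 = (2*R)/3 = 2*R/3)
I(o, h) = 7/2 (I(o, h) = 5 + 6*(-¼) = 5 - 3/2 = 7/2)
a(g, H) = -23/5 + H/5 (a(g, H) = (H - 23)/5 = (-23 + H)/5 = -23/5 + H/5)
q(D, l) = 39/2 (q(D, l) = -5*(-23/5 + (⅕)*(7/2)) = -5*(-23/5 + 7/10) = -5*(-39/10) = 39/2)
√(q(-349, C(-33, U(-4))) + 872943) = √(39/2 + 872943) = √(1745925/2) = 5*√139674/2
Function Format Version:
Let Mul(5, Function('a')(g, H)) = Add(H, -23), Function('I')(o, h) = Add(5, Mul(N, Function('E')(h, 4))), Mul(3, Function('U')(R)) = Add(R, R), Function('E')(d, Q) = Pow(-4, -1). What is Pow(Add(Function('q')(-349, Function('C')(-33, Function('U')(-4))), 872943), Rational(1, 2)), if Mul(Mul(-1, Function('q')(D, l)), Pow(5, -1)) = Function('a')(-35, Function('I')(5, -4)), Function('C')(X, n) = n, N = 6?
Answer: Mul(Rational(5, 2), Pow(139674, Rational(1, 2))) ≈ 934.32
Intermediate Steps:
Function('E')(d, Q) = Rational(-1, 4)
Function('U')(R) = Mul(Rational(2, 3), R) (Function('U')(R) = Mul(Rational(1, 3), Add(R, R)) = Mul(Rational(1, 3), Mul(2, R)) = Mul(Rational(2, 3), R))
Function('I')(o, h) = Rational(7, 2) (Function('I')(o, h) = Add(5, Mul(6, Rational(-1, 4))) = Add(5, Rational(-3, 2)) = Rational(7, 2))
Function('a')(g, H) = Add(Rational(-23, 5), Mul(Rational(1, 5), H)) (Function('a')(g, H) = Mul(Rational(1, 5), Add(H, -23)) = Mul(Rational(1, 5), Add(-23, H)) = Add(Rational(-23, 5), Mul(Rational(1, 5), H)))
Function('q')(D, l) = Rational(39, 2) (Function('q')(D, l) = Mul(-5, Add(Rational(-23, 5), Mul(Rational(1, 5), Rational(7, 2)))) = Mul(-5, Add(Rational(-23, 5), Rational(7, 10))) = Mul(-5, Rational(-39, 10)) = Rational(39, 2))
Pow(Add(Function('q')(-349, Function('C')(-33, Function('U')(-4))), 872943), Rational(1, 2)) = Pow(Add(Rational(39, 2), 872943), Rational(1, 2)) = Pow(Rational(1745925, 2), Rational(1, 2)) = Mul(Rational(5, 2), Pow(139674, Rational(1, 2)))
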